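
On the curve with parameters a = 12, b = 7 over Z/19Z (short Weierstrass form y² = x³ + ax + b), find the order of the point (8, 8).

2P: tangent at (8, 8): λ = (3·8² + 12)/(2·8) ≡ 14/16. 16⁻¹ ≡ 6 (mod 19) since 16·6 = 96 ≡ 1, so λ ≡ 14·6 ≡ 8.
  x = λ² - 8 - 8 = 64 - 16 ≡ 10; y = λ·(8 - 10) - 8 ≡ 14. → (10, 14)
3P: (10, 14) + (8, 8). λ = (8 - 14)/(8 - 10) ≡ 13/17 mod 19. 17⁻¹ ≡ 9 (mod 19), so λ ≡ 3.
  x = λ² - 10 - 8 = 9 - 18 ≡ 10; y = λ·(10 - 10) - 14 ≡ 5. → (10, 5)
4P: (10, 5) + (8, 8). λ = (8 - 5)/(8 - 10) ≡ 3/17 mod 19. 17⁻¹ ≡ 9 (mod 19), so λ ≡ 8.
  x = λ² - 10 - 8 = 64 - 18 ≡ 8; y = λ·(10 - 8) - 5 ≡ 11. → (8, 11)
5P: (8, 11) + (8, 8): same x and y₁ ≡ -y₂, so the sum is the point at infinity.
5P = the point at infinity, so the order is 5.

5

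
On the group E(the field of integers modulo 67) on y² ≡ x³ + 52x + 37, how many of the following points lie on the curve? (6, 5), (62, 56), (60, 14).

(6, 5): 5² ≡ 25, rhs ≡ 29 → off.
(62, 56): 56² ≡ 54, rhs ≡ 54 → on.
(60, 14): 14² ≡ 62, rhs ≡ 0 → off.

1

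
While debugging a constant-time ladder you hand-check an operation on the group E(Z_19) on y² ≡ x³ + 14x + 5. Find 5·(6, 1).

Write P = (6, 1).
Double-and-add on 5 = (101)₂. Start with P = (6, 1) for the leading 1-bit.
double: tangent at (6, 1): λ = (3·6² + 14)/(2·1) ≡ 8/2. 2⁻¹ ≡ 10 (mod 19), so λ ≡ 8·10 ≡ 4.
  x = λ² - 6 - 6 = 16 - 12 ≡ 4; y = λ·(6 - 4) - 1 ≡ 7. → (4, 7)
double: tangent at (4, 7): λ = (3·4² + 14)/(2·7) ≡ 5/14. 14⁻¹ ≡ 15 (mod 19), so λ ≡ 5·15 ≡ 18.
  x = λ² - 4 - 4 = 324 - 8 ≡ 12; y = λ·(4 - 12) - 7 ≡ 1. → (12, 1)
add P: (12, 1) + (6, 1). λ = (1 - 1)/(6 - 12) ≡ 0/13 mod 19. 13⁻¹ ≡ 3 (mod 19) since 13·3 = 39 ≡ 1, so λ ≡ 0.
  x = λ² - 12 - 6 = 0 - 18 ≡ 1; y = λ·(12 - 1) - 1 ≡ 18. → (1, 18)

(1, 18)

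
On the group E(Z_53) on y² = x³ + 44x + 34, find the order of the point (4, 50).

2P: tangent at (4, 50): λ = (3·4² + 44)/(2·50) ≡ 39/47. 47⁻¹ ≡ 44 (mod 53) since 47·44 = 2068 ≡ 1, so λ ≡ 39·44 ≡ 20.
  x = λ² - 4 - 4 = 400 - 8 ≡ 21; y = λ·(4 - 21) - 50 ≡ 34. → (21, 34)
3P: (21, 34) + (4, 50). λ = (50 - 34)/(4 - 21) ≡ 16/36 mod 53. 36⁻¹ ≡ 28 (mod 53), so λ ≡ 24.
  x = λ² - 21 - 4 = 576 - 25 ≡ 21; y = λ·(21 - 21) - 34 ≡ 19. → (21, 19)
4P: (21, 19) + (4, 50). λ = (50 - 19)/(4 - 21) ≡ 31/36 mod 53. 36⁻¹ ≡ 28 (mod 53), so λ ≡ 20.
  x = λ² - 21 - 4 = 400 - 25 ≡ 4; y = λ·(21 - 4) - 19 ≡ 3. → (4, 3)
5P: (4, 3) + (4, 50): same x and y₁ ≡ -y₂, so the sum is the point at infinity.
5P = the point at infinity, so the order is 5.

5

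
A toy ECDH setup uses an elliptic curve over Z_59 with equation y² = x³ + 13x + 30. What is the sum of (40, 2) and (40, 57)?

The two points share x = 40 and their y-coordinates satisfy 2 + 57 ≡ 0 (mod 59), so they are inverses. Their sum is O.

O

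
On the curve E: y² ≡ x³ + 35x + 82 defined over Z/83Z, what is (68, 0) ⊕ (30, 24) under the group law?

(68, 0) + (30, 24). λ = (24 - 0)/(30 - 68) ≡ 24/45 mod 83. 45⁻¹ ≡ 24 (mod 83) since 45·24 = 1080 ≡ 1, so λ ≡ 78.
  x = λ² - 68 - 30 = 6084 - 98 ≡ 10; y = λ·(68 - 10) - 0 ≡ 42. → (10, 42)

(10, 42)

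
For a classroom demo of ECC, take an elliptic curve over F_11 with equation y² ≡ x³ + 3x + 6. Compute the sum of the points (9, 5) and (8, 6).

(6, 3)

(9, 5) + (8, 6). λ = (6 - 5)/(8 - 9) ≡ 1/10 mod 11. 10⁻¹ ≡ 10 (mod 11) since 10·10 = 100 ≡ 1, so λ ≡ 10.
  x = λ² - 9 - 8 = 100 - 17 ≡ 6; y = λ·(9 - 6) - 5 ≡ 3. → (6, 3)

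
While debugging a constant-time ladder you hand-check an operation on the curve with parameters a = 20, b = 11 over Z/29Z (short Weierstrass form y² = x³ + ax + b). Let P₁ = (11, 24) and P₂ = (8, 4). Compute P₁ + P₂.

(11, 24) + (8, 4). λ = (4 - 24)/(8 - 11) ≡ 9/26 mod 29. 26⁻¹ ≡ 19 (mod 29) since 26·19 = 494 ≡ 1, so λ ≡ 26.
  x = λ² - 11 - 8 = 676 - 19 ≡ 19; y = λ·(11 - 19) - 24 ≡ 0. → (19, 0)

(19, 0)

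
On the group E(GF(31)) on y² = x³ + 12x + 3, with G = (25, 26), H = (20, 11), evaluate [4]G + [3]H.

(1, 27)

First 4G:
Double-and-add on 4 = (100)₂. Start with G = (25, 26) for the leading 1-bit.
double: tangent at (25, 26): λ = (3·25² + 12)/(2·26) ≡ 27/21. 21⁻¹ ≡ 3 (mod 31) since 21·3 = 63 ≡ 1, so λ ≡ 27·3 ≡ 19.
  x = λ² - 25 - 25 = 361 - 50 ≡ 1; y = λ·(25 - 1) - 26 ≡ 27. → (1, 27)
double: tangent at (1, 27): λ = (3·1² + 12)/(2·27) ≡ 15/23. 23⁻¹ ≡ 27 (mod 31), so λ ≡ 15·27 ≡ 2.
  x = λ² - 1 - 1 = 4 - 2 ≡ 2; y = λ·(1 - 2) - 27 ≡ 2. → (2, 2)
4G = (2, 2).
Next 3H:
Repeated addition: build up to 3H.
2H: tangent at (20, 11): λ = (3·20² + 12)/(2·11) ≡ 3/22. 22⁻¹ ≡ 24 (mod 31) since 22·24 = 528 ≡ 1, so λ ≡ 3·24 ≡ 10.
  x = λ² - 20 - 20 = 100 - 40 ≡ 29; y = λ·(20 - 29) - 11 ≡ 23. → (29, 23)
3H: (29, 23) + (20, 11). λ = (11 - 23)/(20 - 29) ≡ 19/22 mod 31. 22⁻¹ ≡ 24 (mod 31), so λ ≡ 22.
  x = λ² - 29 - 20 = 484 - 49 ≡ 1; y = λ·(29 - 1) - 23 ≡ 4. → (1, 4)
3H = (1, 4).
Finally 4G + 3H:
(2, 2) + (1, 4). λ = (4 - 2)/(1 - 2) ≡ 2/30 mod 31. 30⁻¹ ≡ 30 (mod 31), so λ ≡ 29.
  x = λ² - 2 - 1 = 841 - 3 ≡ 1; y = λ·(2 - 1) - 2 ≡ 27. → (1, 27)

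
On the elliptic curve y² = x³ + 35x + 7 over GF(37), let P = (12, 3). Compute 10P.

(28, 6)

Double-and-add on 10 = (1010)₂. Start with P = (12, 3) for the leading 1-bit.
double: tangent at (12, 3): λ = (3·12² + 35)/(2·3) ≡ 23/6. 6⁻¹ ≡ 31 (mod 37), so λ ≡ 23·31 ≡ 10.
  x = λ² - 12 - 12 = 100 - 24 ≡ 2; y = λ·(12 - 2) - 3 ≡ 23. → (2, 23)
double: tangent at (2, 23): λ = (3·2² + 35)/(2·23) ≡ 10/9. 9⁻¹ ≡ 33 (mod 37) since 9·33 = 297 ≡ 1, so λ ≡ 10·33 ≡ 34.
  x = λ² - 2 - 2 = 1156 - 4 ≡ 5; y = λ·(2 - 5) - 23 ≡ 23. → (5, 23)
add P: (5, 23) + (12, 3). λ = (3 - 23)/(12 - 5) ≡ 17/7 mod 37. 7⁻¹ ≡ 16 (mod 37), so λ ≡ 13.
  x = λ² - 5 - 12 = 169 - 17 ≡ 4; y = λ·(5 - 4) - 23 ≡ 27. → (4, 27)
double: tangent at (4, 27): λ = (3·4² + 35)/(2·27) ≡ 9/17. 17⁻¹ ≡ 24 (mod 37) since 17·24 = 408 ≡ 1, so λ ≡ 9·24 ≡ 31.
  x = λ² - 4 - 4 = 961 - 8 ≡ 28; y = λ·(4 - 28) - 27 ≡ 6. → (28, 6)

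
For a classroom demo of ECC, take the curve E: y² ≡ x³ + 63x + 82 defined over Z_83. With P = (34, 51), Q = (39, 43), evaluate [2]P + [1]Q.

First 2P:
Repeated addition: build up to 2P.
2P: tangent at (34, 51): λ = (3·34² + 63)/(2·51) ≡ 45/19. 19⁻¹ ≡ 35 (mod 83) since 19·35 = 665 ≡ 1, so λ ≡ 45·35 ≡ 81.
  x = λ² - 34 - 34 = 6561 - 68 ≡ 19; y = λ·(34 - 19) - 51 ≡ 2. → (19, 2)
2P = (19, 2).
Finally 2P + Q:
(19, 2) + (39, 43). λ = (43 - 2)/(39 - 19) ≡ 41/20 mod 83. 20⁻¹ ≡ 54 (mod 83), so λ ≡ 56.
  x = λ² - 19 - 39 = 3136 - 58 ≡ 7; y = λ·(19 - 7) - 2 ≡ 6. → (7, 6)

(7, 6)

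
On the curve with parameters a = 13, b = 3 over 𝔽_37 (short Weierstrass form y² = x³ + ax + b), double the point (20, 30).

(23, 0)

tangent at (20, 30): λ = (3·20² + 13)/(2·30) ≡ 29/23. 23⁻¹ ≡ 29 (mod 37), so λ ≡ 29·29 ≡ 27.
  x = λ² - 20 - 20 = 729 - 40 ≡ 23; y = λ·(20 - 23) - 30 ≡ 0. → (23, 0)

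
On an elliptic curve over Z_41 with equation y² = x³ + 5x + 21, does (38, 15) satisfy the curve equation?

yes

y² = 15² ≡ 20; x³ + 5x + 21 = 55083 ≡ 20 (mod 41). 20 = 20.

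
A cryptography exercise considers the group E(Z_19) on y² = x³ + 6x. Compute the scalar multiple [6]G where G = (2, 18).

(9, 17)

Double-and-add on 6 = (110)₂. Start with G = (2, 18) for the leading 1-bit.
double: tangent at (2, 18): λ = (3·2² + 6)/(2·18) ≡ 18/17. 17⁻¹ ≡ 9 (mod 19), so λ ≡ 18·9 ≡ 10.
  x = λ² - 2 - 2 = 100 - 4 ≡ 1; y = λ·(2 - 1) - 18 ≡ 11. → (1, 11)
add G: (1, 11) + (2, 18). λ = (18 - 11)/(2 - 1) ≡ 7/1 mod 19. 1⁻¹ ≡ 1 (mod 19), so λ ≡ 7.
  x = λ² - 1 - 2 = 49 - 3 ≡ 8; y = λ·(1 - 8) - 11 ≡ 16. → (8, 16)
double: tangent at (8, 16): λ = (3·8² + 6)/(2·16) ≡ 8/13. 13⁻¹ ≡ 3 (mod 19) since 13·3 = 39 ≡ 1, so λ ≡ 8·3 ≡ 5.
  x = λ² - 8 - 8 = 25 - 16 ≡ 9; y = λ·(8 - 9) - 16 ≡ 17. → (9, 17)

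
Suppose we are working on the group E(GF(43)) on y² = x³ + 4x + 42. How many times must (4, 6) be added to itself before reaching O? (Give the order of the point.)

2P: tangent at (4, 6): λ = (3·4² + 4)/(2·6) ≡ 9/12. 12⁻¹ ≡ 18 (mod 43), so λ ≡ 9·18 ≡ 33.
  x = λ² - 4 - 4 = 1089 - 8 ≡ 6; y = λ·(4 - 6) - 6 ≡ 14. → (6, 14)
3P: (6, 14) + (4, 6). λ = (6 - 14)/(4 - 6) ≡ 35/41 mod 43. 41⁻¹ ≡ 21 (mod 43), so λ ≡ 4.
  x = λ² - 6 - 4 = 16 - 10 ≡ 6; y = λ·(6 - 6) - 14 ≡ 29. → (6, 29)
4P: (6, 29) + (4, 6). λ = (6 - 29)/(4 - 6) ≡ 20/41 mod 43. 41⁻¹ ≡ 21 (mod 43), so λ ≡ 33.
  x = λ² - 6 - 4 = 1089 - 10 ≡ 4; y = λ·(6 - 4) - 29 ≡ 37. → (4, 37)
5P: (4, 37) + (4, 6): same x and y₁ ≡ -y₂, so the sum is O.
5P = O, so the order is 5.

5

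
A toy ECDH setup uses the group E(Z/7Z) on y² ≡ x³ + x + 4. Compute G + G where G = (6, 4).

(4, 4)

tangent at (6, 4): λ = (3·6² + 1)/(2·4) ≡ 4/1. 1⁻¹ ≡ 1 (mod 7) since 1·1 = 1 ≡ 1, so λ ≡ 4·1 ≡ 4.
  x = λ² - 6 - 6 = 16 - 12 ≡ 4; y = λ·(6 - 4) - 4 ≡ 4. → (4, 4)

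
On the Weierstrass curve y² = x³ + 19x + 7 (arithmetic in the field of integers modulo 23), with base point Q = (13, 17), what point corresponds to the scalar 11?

(10, 1)

Repeated addition: build up to 11Q.
2Q: tangent at (13, 17): λ = (3·13² + 19)/(2·17) ≡ 20/11. 11⁻¹ ≡ 21 (mod 23), so λ ≡ 20·21 ≡ 6.
  x = λ² - 13 - 13 = 36 - 26 ≡ 10; y = λ·(13 - 10) - 17 ≡ 1. → (10, 1)
3Q: (10, 1) + (13, 17). λ = (17 - 1)/(13 - 10) ≡ 16/3 mod 23. 3⁻¹ ≡ 8 (mod 23), so λ ≡ 13.
  x = λ² - 10 - 13 = 169 - 23 ≡ 8; y = λ·(10 - 8) - 1 ≡ 2. → (8, 2)
4Q: (8, 2) + (13, 17). λ = (17 - 2)/(13 - 8) ≡ 15/5 mod 23. 5⁻¹ ≡ 14 (mod 23) since 5·14 = 70 ≡ 1, so λ ≡ 3.
  x = λ² - 8 - 13 = 9 - 21 ≡ 11; y = λ·(8 - 11) - 2 ≡ 12. → (11, 12)
5Q: (11, 12) + (13, 17). λ = (17 - 12)/(13 - 11) ≡ 5/2 mod 23. 2⁻¹ ≡ 12 (mod 23), so λ ≡ 14.
  x = λ² - 11 - 13 = 196 - 24 ≡ 11; y = λ·(11 - 11) - 12 ≡ 11. → (11, 11)
6Q: (11, 11) + (13, 17). λ = (17 - 11)/(13 - 11) ≡ 6/2 mod 23. 2⁻¹ ≡ 12 (mod 23), so λ ≡ 3.
  x = λ² - 11 - 13 = 9 - 24 ≡ 8; y = λ·(11 - 8) - 11 ≡ 21. → (8, 21)
7Q: (8, 21) + (13, 17). λ = (17 - 21)/(13 - 8) ≡ 19/5 mod 23. 5⁻¹ ≡ 14 (mod 23) since 5·14 = 70 ≡ 1, so λ ≡ 13.
  x = λ² - 8 - 13 = 169 - 21 ≡ 10; y = λ·(8 - 10) - 21 ≡ 22. → (10, 22)
8Q: (10, 22) + (13, 17). λ = (17 - 22)/(13 - 10) ≡ 18/3 mod 23. 3⁻¹ ≡ 8 (mod 23), so λ ≡ 6.
  x = λ² - 10 - 13 = 36 - 23 ≡ 13; y = λ·(10 - 13) - 22 ≡ 6. → (13, 6)
9Q: (13, 6) + (13, 17): same x and y₁ ≡ -y₂, so the sum is O.
10Q: O + (13, 17) = (13, 17) (identity).
11Q: tangent at (13, 17): λ = (3·13² + 19)/(2·17) ≡ 20/11. 11⁻¹ ≡ 21 (mod 23) since 11·21 = 231 ≡ 1, so λ ≡ 20·21 ≡ 6.
  x = λ² - 13 - 13 = 36 - 26 ≡ 10; y = λ·(13 - 10) - 17 ≡ 1. → (10, 1)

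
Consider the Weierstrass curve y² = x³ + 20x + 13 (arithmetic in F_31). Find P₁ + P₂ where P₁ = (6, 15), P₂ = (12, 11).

(10, 29)

(6, 15) + (12, 11). λ = (11 - 15)/(12 - 6) ≡ 27/6 mod 31. 6⁻¹ ≡ 26 (mod 31), so λ ≡ 20.
  x = λ² - 6 - 12 = 400 - 18 ≡ 10; y = λ·(6 - 10) - 15 ≡ 29. → (10, 29)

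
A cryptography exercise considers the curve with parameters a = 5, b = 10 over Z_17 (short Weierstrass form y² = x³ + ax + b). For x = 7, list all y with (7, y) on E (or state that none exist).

x³ + 5x + 10 = 388 ≡ 14 (mod 17).
14 is a non-residue mod 17; no y exists.

none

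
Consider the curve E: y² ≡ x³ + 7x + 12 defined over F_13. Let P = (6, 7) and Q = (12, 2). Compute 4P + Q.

First 4P:
Repeated addition: build up to 4P.
2P: tangent at (6, 7): λ = (3·6² + 7)/(2·7) ≡ 11/1. 1⁻¹ ≡ 1 (mod 13) since 1·1 = 1 ≡ 1, so λ ≡ 11·1 ≡ 11.
  x = λ² - 6 - 6 = 121 - 12 ≡ 5; y = λ·(6 - 5) - 7 ≡ 4. → (5, 4)
3P: (5, 4) + (6, 7). λ = (7 - 4)/(6 - 5) ≡ 3/1 mod 13. 1⁻¹ ≡ 1 (mod 13), so λ ≡ 3.
  x = λ² - 5 - 6 = 9 - 11 ≡ 11; y = λ·(5 - 11) - 4 ≡ 4. → (11, 4)
4P: (11, 4) + (6, 7). λ = (7 - 4)/(6 - 11) ≡ 3/8 mod 13. 8⁻¹ ≡ 5 (mod 13) since 8·5 = 40 ≡ 1, so λ ≡ 2.
  x = λ² - 11 - 6 = 4 - 17 ≡ 0; y = λ·(11 - 0) - 4 ≡ 5. → (0, 5)
4P = (0, 5).
Finally 4P + Q:
(0, 5) + (12, 2). λ = (2 - 5)/(12 - 0) ≡ 10/12 mod 13. 12⁻¹ ≡ 12 (mod 13), so λ ≡ 3.
  x = λ² - 0 - 12 = 9 - 12 ≡ 10; y = λ·(0 - 10) - 5 ≡ 4. → (10, 4)

(10, 4)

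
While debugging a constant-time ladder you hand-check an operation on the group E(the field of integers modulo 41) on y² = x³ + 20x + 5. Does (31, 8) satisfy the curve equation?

no

y² = 8² ≡ 23; x³ + 20x + 5 = 30416 ≡ 35 (mod 41). 23 ≠ 35.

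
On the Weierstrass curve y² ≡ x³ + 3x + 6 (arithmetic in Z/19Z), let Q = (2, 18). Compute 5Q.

(4, 5)

Double-and-add on 5 = (101)₂. Start with Q = (2, 18) for the leading 1-bit.
double: tangent at (2, 18): λ = (3·2² + 3)/(2·18) ≡ 15/17. 17⁻¹ ≡ 9 (mod 19), so λ ≡ 15·9 ≡ 2.
  x = λ² - 2 - 2 = 4 - 4 ≡ 0; y = λ·(2 - 0) - 18 ≡ 5. → (0, 5)
double: tangent at (0, 5): λ = (3·0² + 3)/(2·5) ≡ 3/10. 10⁻¹ ≡ 2 (mod 19), so λ ≡ 3·2 ≡ 6.
  x = λ² - 0 - 0 = 36 - 0 ≡ 17; y = λ·(0 - 17) - 5 ≡ 7. → (17, 7)
add Q: (17, 7) + (2, 18). λ = (18 - 7)/(2 - 17) ≡ 11/4 mod 19. 4⁻¹ ≡ 5 (mod 19), so λ ≡ 17.
  x = λ² - 17 - 2 = 289 - 19 ≡ 4; y = λ·(17 - 4) - 7 ≡ 5. → (4, 5)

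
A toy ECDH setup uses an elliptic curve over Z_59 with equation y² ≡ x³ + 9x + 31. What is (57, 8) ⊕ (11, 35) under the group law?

(40, 50)

(57, 8) + (11, 35). λ = (35 - 8)/(11 - 57) ≡ 27/13 mod 59. 13⁻¹ ≡ 50 (mod 59), so λ ≡ 52.
  x = λ² - 57 - 11 = 2704 - 68 ≡ 40; y = λ·(57 - 40) - 8 ≡ 50. → (40, 50)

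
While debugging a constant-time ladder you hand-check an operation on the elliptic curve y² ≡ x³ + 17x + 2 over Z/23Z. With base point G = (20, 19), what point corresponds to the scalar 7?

(19, 10)

Repeated addition: build up to 7G.
2G: tangent at (20, 19): λ = (3·20² + 17)/(2·19) ≡ 21/15. 15⁻¹ ≡ 20 (mod 23), so λ ≡ 21·20 ≡ 6.
  x = λ² - 20 - 20 = 36 - 40 ≡ 19; y = λ·(20 - 19) - 19 ≡ 10. → (19, 10)
3G: (19, 10) + (20, 19). λ = (19 - 10)/(20 - 19) ≡ 9/1 mod 23. 1⁻¹ ≡ 1 (mod 23) since 1·1 = 1 ≡ 1, so λ ≡ 9.
  x = λ² - 19 - 20 = 81 - 39 ≡ 19; y = λ·(19 - 19) - 10 ≡ 13. → (19, 13)
4G: (19, 13) + (20, 19). λ = (19 - 13)/(20 - 19) ≡ 6/1 mod 23. 1⁻¹ ≡ 1 (mod 23) since 1·1 = 1 ≡ 1, so λ ≡ 6.
  x = λ² - 19 - 20 = 36 - 39 ≡ 20; y = λ·(19 - 20) - 13 ≡ 4. → (20, 4)
5G: (20, 4) + (20, 19): same x and y₁ ≡ -y₂, so the sum is ∞.
6G: ∞ + (20, 19) = (20, 19) (identity).
7G: tangent at (20, 19): λ = (3·20² + 17)/(2·19) ≡ 21/15. 15⁻¹ ≡ 20 (mod 23) since 15·20 = 300 ≡ 1, so λ ≡ 21·20 ≡ 6.
  x = λ² - 20 - 20 = 36 - 40 ≡ 19; y = λ·(20 - 19) - 19 ≡ 10. → (19, 10)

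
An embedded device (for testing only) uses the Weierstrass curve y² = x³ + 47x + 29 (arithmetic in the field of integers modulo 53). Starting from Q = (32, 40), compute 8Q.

(0, 20)

Repeated addition: build up to 8Q.
2Q: tangent at (32, 40): λ = (3·32² + 47)/(2·40) ≡ 45/27. 27⁻¹ ≡ 2 (mod 53) since 27·2 = 54 ≡ 1, so λ ≡ 45·2 ≡ 37.
  x = λ² - 32 - 32 = 1369 - 64 ≡ 33; y = λ·(32 - 33) - 40 ≡ 29. → (33, 29)
3Q: (33, 29) + (32, 40). λ = (40 - 29)/(32 - 33) ≡ 11/52 mod 53. 52⁻¹ ≡ 52 (mod 53), so λ ≡ 42.
  x = λ² - 33 - 32 = 1764 - 65 ≡ 3; y = λ·(33 - 3) - 29 ≡ 12. → (3, 12)
4Q: (3, 12) + (32, 40). λ = (40 - 12)/(32 - 3) ≡ 28/29 mod 53. 29⁻¹ ≡ 11 (mod 53), so λ ≡ 43.
  x = λ² - 3 - 32 = 1849 - 35 ≡ 12; y = λ·(3 - 12) - 12 ≡ 25. → (12, 25)
5Q: (12, 25) + (32, 40). λ = (40 - 25)/(32 - 12) ≡ 15/20 mod 53. 20⁻¹ ≡ 8 (mod 53), so λ ≡ 14.
  x = λ² - 12 - 32 = 196 - 44 ≡ 46; y = λ·(12 - 46) - 25 ≡ 29. → (46, 29)
6Q: (46, 29) + (32, 40). λ = (40 - 29)/(32 - 46) ≡ 11/39 mod 53. 39⁻¹ ≡ 34 (mod 53), so λ ≡ 3.
  x = λ² - 46 - 32 = 9 - 78 ≡ 37; y = λ·(46 - 37) - 29 ≡ 51. → (37, 51)
7Q: (37, 51) + (32, 40). λ = (40 - 51)/(32 - 37) ≡ 42/48 mod 53. 48⁻¹ ≡ 21 (mod 53), so λ ≡ 34.
  x = λ² - 37 - 32 = 1156 - 69 ≡ 27; y = λ·(37 - 27) - 51 ≡ 24. → (27, 24)
8Q: (27, 24) + (32, 40). λ = (40 - 24)/(32 - 27) ≡ 16/5 mod 53. 5⁻¹ ≡ 32 (mod 53), so λ ≡ 35.
  x = λ² - 27 - 32 = 1225 - 59 ≡ 0; y = λ·(27 - 0) - 24 ≡ 20. → (0, 20)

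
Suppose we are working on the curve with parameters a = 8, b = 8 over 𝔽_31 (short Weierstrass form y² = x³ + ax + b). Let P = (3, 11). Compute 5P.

(3, 20)

Double-and-add on 5 = (101)₂. Start with P = (3, 11) for the leading 1-bit.
double: tangent at (3, 11): λ = (3·3² + 8)/(2·11) ≡ 4/22. 22⁻¹ ≡ 24 (mod 31) since 22·24 = 528 ≡ 1, so λ ≡ 4·24 ≡ 3.
  x = λ² - 3 - 3 = 9 - 6 ≡ 3; y = λ·(3 - 3) - 11 ≡ 20. → (3, 20)
double: tangent at (3, 20): λ = (3·3² + 8)/(2·20) ≡ 4/9. 9⁻¹ ≡ 7 (mod 31), so λ ≡ 4·7 ≡ 28.
  x = λ² - 3 - 3 = 784 - 6 ≡ 3; y = λ·(3 - 3) - 20 ≡ 11. → (3, 11)
add P: tangent at (3, 11): λ = (3·3² + 8)/(2·11) ≡ 4/22. 22⁻¹ ≡ 24 (mod 31) since 22·24 = 528 ≡ 1, so λ ≡ 4·24 ≡ 3.
  x = λ² - 3 - 3 = 9 - 6 ≡ 3; y = λ·(3 - 3) - 11 ≡ 20. → (3, 20)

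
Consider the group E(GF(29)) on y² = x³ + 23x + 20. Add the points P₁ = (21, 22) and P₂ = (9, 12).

(15, 12)

(21, 22) + (9, 12). λ = (12 - 22)/(9 - 21) ≡ 19/17 mod 29. 17⁻¹ ≡ 12 (mod 29) since 17·12 = 204 ≡ 1, so λ ≡ 25.
  x = λ² - 21 - 9 = 625 - 30 ≡ 15; y = λ·(21 - 15) - 22 ≡ 12. → (15, 12)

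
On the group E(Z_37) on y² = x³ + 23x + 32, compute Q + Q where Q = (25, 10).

tangent at (25, 10): λ = (3·25² + 23)/(2·10) ≡ 11/20. 20⁻¹ ≡ 13 (mod 37) since 20·13 = 260 ≡ 1, so λ ≡ 11·13 ≡ 32.
  x = λ² - 25 - 25 = 1024 - 50 ≡ 12; y = λ·(25 - 12) - 10 ≡ 36. → (12, 36)

(12, 36)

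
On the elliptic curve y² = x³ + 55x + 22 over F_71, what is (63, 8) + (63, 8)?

tangent at (63, 8): λ = (3·63² + 55)/(2·8) ≡ 34/16. 16⁻¹ ≡ 40 (mod 71), so λ ≡ 34·40 ≡ 11.
  x = λ² - 63 - 63 = 121 - 126 ≡ 66; y = λ·(63 - 66) - 8 ≡ 30. → (66, 30)

(66, 30)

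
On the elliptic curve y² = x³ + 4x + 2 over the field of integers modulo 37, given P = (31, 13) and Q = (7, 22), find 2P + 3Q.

(1, 9)

First 2P:
Repeated addition: build up to 2P.
2P: tangent at (31, 13): λ = (3·31² + 4)/(2·13) ≡ 1/26. 26⁻¹ ≡ 10 (mod 37), so λ ≡ 1·10 ≡ 10.
  x = λ² - 31 - 31 = 100 - 62 ≡ 1; y = λ·(31 - 1) - 13 ≡ 28. → (1, 28)
2P = (1, 28).
Next 3Q:
Repeated addition: build up to 3Q.
2Q: tangent at (7, 22): λ = (3·7² + 4)/(2·22) ≡ 3/7. 7⁻¹ ≡ 16 (mod 37) since 7·16 = 112 ≡ 1, so λ ≡ 3·16 ≡ 11.
  x = λ² - 7 - 7 = 121 - 14 ≡ 33; y = λ·(7 - 33) - 22 ≡ 25. → (33, 25)
3Q: (33, 25) + (7, 22). λ = (22 - 25)/(7 - 33) ≡ 34/11 mod 37. 11⁻¹ ≡ 27 (mod 37) since 11·27 = 297 ≡ 1, so λ ≡ 30.
  x = λ² - 33 - 7 = 900 - 40 ≡ 9; y = λ·(33 - 9) - 25 ≡ 29. → (9, 29)
3Q = (9, 29).
Finally 2P + 3Q:
(1, 28) + (9, 29). λ = (29 - 28)/(9 - 1) ≡ 1/8 mod 37. 8⁻¹ ≡ 14 (mod 37) since 8·14 = 112 ≡ 1, so λ ≡ 14.
  x = λ² - 1 - 9 = 196 - 10 ≡ 1; y = λ·(1 - 1) - 28 ≡ 9. → (1, 9)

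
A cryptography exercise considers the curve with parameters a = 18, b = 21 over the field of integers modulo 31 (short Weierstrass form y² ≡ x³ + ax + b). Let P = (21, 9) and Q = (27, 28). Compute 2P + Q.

(25, 21)

First 2P:
Repeated addition: build up to 2P.
2P: tangent at (21, 9): λ = (3·21² + 18)/(2·9) ≡ 8/18. 18⁻¹ ≡ 19 (mod 31) since 18·19 = 342 ≡ 1, so λ ≡ 8·19 ≡ 28.
  x = λ² - 21 - 21 = 784 - 42 ≡ 29; y = λ·(21 - 29) - 9 ≡ 15. → (29, 15)
2P = (29, 15).
Finally 2P + Q:
(29, 15) + (27, 28). λ = (28 - 15)/(27 - 29) ≡ 13/29 mod 31. 29⁻¹ ≡ 15 (mod 31), so λ ≡ 9.
  x = λ² - 29 - 27 = 81 - 56 ≡ 25; y = λ·(29 - 25) - 15 ≡ 21. → (25, 21)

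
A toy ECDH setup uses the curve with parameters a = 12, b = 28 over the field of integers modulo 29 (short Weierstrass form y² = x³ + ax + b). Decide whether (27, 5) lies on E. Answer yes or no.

y² = 5² ≡ 25; x³ + 12x + 28 = 20035 ≡ 25 (mod 29). 25 = 25.

yes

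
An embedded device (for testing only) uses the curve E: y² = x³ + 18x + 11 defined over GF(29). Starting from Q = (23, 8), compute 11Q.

Repeated addition: build up to 11Q.
2Q: tangent at (23, 8): λ = (3·23² + 18)/(2·8) ≡ 10/16. 16⁻¹ ≡ 20 (mod 29), so λ ≡ 10·20 ≡ 26.
  x = λ² - 23 - 23 = 676 - 46 ≡ 21; y = λ·(23 - 21) - 8 ≡ 15. → (21, 15)
3Q: (21, 15) + (23, 8). λ = (8 - 15)/(23 - 21) ≡ 22/2 mod 29. 2⁻¹ ≡ 15 (mod 29), so λ ≡ 11.
  x = λ² - 21 - 23 = 121 - 44 ≡ 19; y = λ·(21 - 19) - 15 ≡ 7. → (19, 7)
4Q: (19, 7) + (23, 8). λ = (8 - 7)/(23 - 19) ≡ 1/4 mod 29. 4⁻¹ ≡ 22 (mod 29), so λ ≡ 22.
  x = λ² - 19 - 23 = 484 - 42 ≡ 7; y = λ·(19 - 7) - 7 ≡ 25. → (7, 25)
5Q: (7, 25) + (23, 8). λ = (8 - 25)/(23 - 7) ≡ 12/16 mod 29. 16⁻¹ ≡ 20 (mod 29), so λ ≡ 8.
  x = λ² - 7 - 23 = 64 - 30 ≡ 5; y = λ·(7 - 5) - 25 ≡ 20. → (5, 20)
6Q: (5, 20) + (23, 8). λ = (8 - 20)/(23 - 5) ≡ 17/18 mod 29. 18⁻¹ ≡ 21 (mod 29) since 18·21 = 378 ≡ 1, so λ ≡ 9.
  x = λ² - 5 - 23 = 81 - 28 ≡ 24; y = λ·(5 - 24) - 20 ≡ 12. → (24, 12)
7Q: (24, 12) + (23, 8). λ = (8 - 12)/(23 - 24) ≡ 25/28 mod 29. 28⁻¹ ≡ 28 (mod 29) since 28·28 = 784 ≡ 1, so λ ≡ 4.
  x = λ² - 24 - 23 = 16 - 47 ≡ 27; y = λ·(24 - 27) - 12 ≡ 5. → (27, 5)
8Q: (27, 5) + (23, 8). λ = (8 - 5)/(23 - 27) ≡ 3/25 mod 29. 25⁻¹ ≡ 7 (mod 29) since 25·7 = 175 ≡ 1, so λ ≡ 21.
  x = λ² - 27 - 23 = 441 - 50 ≡ 14; y = λ·(27 - 14) - 5 ≡ 7. → (14, 7)
9Q: (14, 7) + (23, 8). λ = (8 - 7)/(23 - 14) ≡ 1/9 mod 29. 9⁻¹ ≡ 13 (mod 29) since 9·13 = 117 ≡ 1, so λ ≡ 13.
  x = λ² - 14 - 23 = 169 - 37 ≡ 16; y = λ·(14 - 16) - 7 ≡ 25. → (16, 25)
10Q: (16, 25) + (23, 8). λ = (8 - 25)/(23 - 16) ≡ 12/7 mod 29. 7⁻¹ ≡ 25 (mod 29), so λ ≡ 10.
  x = λ² - 16 - 23 = 100 - 39 ≡ 3; y = λ·(16 - 3) - 25 ≡ 18. → (3, 18)
11Q: (3, 18) + (23, 8). λ = (8 - 18)/(23 - 3) ≡ 19/20 mod 29. 20⁻¹ ≡ 16 (mod 29), so λ ≡ 14.
  x = λ² - 3 - 23 = 196 - 26 ≡ 25; y = λ·(3 - 25) - 18 ≡ 22. → (25, 22)

(25, 22)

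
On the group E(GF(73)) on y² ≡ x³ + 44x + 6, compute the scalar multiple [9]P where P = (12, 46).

Repeated addition: build up to 9P.
2P: tangent at (12, 46): λ = (3·12² + 44)/(2·46) ≡ 38/19. 19⁻¹ ≡ 50 (mod 73) since 19·50 = 950 ≡ 1, so λ ≡ 38·50 ≡ 2.
  x = λ² - 12 - 12 = 4 - 24 ≡ 53; y = λ·(12 - 53) - 46 ≡ 18. → (53, 18)
3P: (53, 18) + (12, 46). λ = (46 - 18)/(12 - 53) ≡ 28/32 mod 73. 32⁻¹ ≡ 16 (mod 73), so λ ≡ 10.
  x = λ² - 53 - 12 = 100 - 65 ≡ 35; y = λ·(53 - 35) - 18 ≡ 16. → (35, 16)
4P: (35, 16) + (12, 46). λ = (46 - 16)/(12 - 35) ≡ 30/50 mod 73. 50⁻¹ ≡ 19 (mod 73), so λ ≡ 59.
  x = λ² - 35 - 12 = 3481 - 47 ≡ 3; y = λ·(35 - 3) - 16 ≡ 47. → (3, 47)
5P: (3, 47) + (12, 46). λ = (46 - 47)/(12 - 3) ≡ 72/9 mod 73. 9⁻¹ ≡ 65 (mod 73), so λ ≡ 8.
  x = λ² - 3 - 12 = 64 - 15 ≡ 49; y = λ·(3 - 49) - 47 ≡ 23. → (49, 23)
6P: (49, 23) + (12, 46). λ = (46 - 23)/(12 - 49) ≡ 23/36 mod 73. 36⁻¹ ≡ 71 (mod 73), so λ ≡ 27.
  x = λ² - 49 - 12 = 729 - 61 ≡ 11; y = λ·(49 - 11) - 23 ≡ 54. → (11, 54)
7P: (11, 54) + (12, 46). λ = (46 - 54)/(12 - 11) ≡ 65/1 mod 73. 1⁻¹ ≡ 1 (mod 73), so λ ≡ 65.
  x = λ² - 11 - 12 = 4225 - 23 ≡ 41; y = λ·(11 - 41) - 54 ≡ 40. → (41, 40)
8P: (41, 40) + (12, 46). λ = (46 - 40)/(12 - 41) ≡ 6/44 mod 73. 44⁻¹ ≡ 5 (mod 73) since 44·5 = 220 ≡ 1, so λ ≡ 30.
  x = λ² - 41 - 12 = 900 - 53 ≡ 44; y = λ·(41 - 44) - 40 ≡ 16. → (44, 16)
9P: (44, 16) + (12, 46). λ = (46 - 16)/(12 - 44) ≡ 30/41 mod 73. 41⁻¹ ≡ 57 (mod 73), so λ ≡ 31.
  x = λ² - 44 - 12 = 961 - 56 ≡ 29; y = λ·(44 - 29) - 16 ≡ 11. → (29, 11)

(29, 11)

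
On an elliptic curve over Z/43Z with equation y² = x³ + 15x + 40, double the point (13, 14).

(12, 20)

tangent at (13, 14): λ = (3·13² + 15)/(2·14) ≡ 6/28. 28⁻¹ ≡ 20 (mod 43), so λ ≡ 6·20 ≡ 34.
  x = λ² - 13 - 13 = 1156 - 26 ≡ 12; y = λ·(13 - 12) - 14 ≡ 20. → (12, 20)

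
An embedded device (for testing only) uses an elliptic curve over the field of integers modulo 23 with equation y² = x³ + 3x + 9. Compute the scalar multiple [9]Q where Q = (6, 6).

O

Repeated addition: build up to 9Q.
2Q: tangent at (6, 6): λ = (3·6² + 3)/(2·6) ≡ 19/12. 12⁻¹ ≡ 2 (mod 23) since 12·2 = 24 ≡ 1, so λ ≡ 19·2 ≡ 15.
  x = λ² - 6 - 6 = 225 - 12 ≡ 6; y = λ·(6 - 6) - 6 ≡ 17. → (6, 17)
3Q: (6, 17) + (6, 6): same x and y₁ ≡ -y₂, so the sum is 𝒪.
4Q: 𝒪 + (6, 6) = (6, 6) (identity).
5Q: tangent at (6, 6): λ = (3·6² + 3)/(2·6) ≡ 19/12. 12⁻¹ ≡ 2 (mod 23), so λ ≡ 19·2 ≡ 15.
  x = λ² - 6 - 6 = 225 - 12 ≡ 6; y = λ·(6 - 6) - 6 ≡ 17. → (6, 17)
6Q: (6, 17) + (6, 6): same x and y₁ ≡ -y₂, so the sum is 𝒪.
7Q: 𝒪 + (6, 6) = (6, 6) (identity).
8Q: tangent at (6, 6): λ = (3·6² + 3)/(2·6) ≡ 19/12. 12⁻¹ ≡ 2 (mod 23) since 12·2 = 24 ≡ 1, so λ ≡ 19·2 ≡ 15.
  x = λ² - 6 - 6 = 225 - 12 ≡ 6; y = λ·(6 - 6) - 6 ≡ 17. → (6, 17)
9Q: (6, 17) + (6, 6): same x and y₁ ≡ -y₂, so the sum is 𝒪.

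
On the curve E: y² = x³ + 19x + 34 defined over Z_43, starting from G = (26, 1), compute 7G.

(17, 14)

Double-and-add on 7 = (111)₂. Start with G = (26, 1) for the leading 1-bit.
double: tangent at (26, 1): λ = (3·26² + 19)/(2·1) ≡ 26/2. 2⁻¹ ≡ 22 (mod 43), so λ ≡ 26·22 ≡ 13.
  x = λ² - 26 - 26 = 169 - 52 ≡ 31; y = λ·(26 - 31) - 1 ≡ 20. → (31, 20)
add G: (31, 20) + (26, 1). λ = (1 - 20)/(26 - 31) ≡ 24/38 mod 43. 38⁻¹ ≡ 17 (mod 43), so λ ≡ 21.
  x = λ² - 31 - 26 = 441 - 57 ≡ 40; y = λ·(31 - 40) - 20 ≡ 6. → (40, 6)
double: tangent at (40, 6): λ = (3·40² + 19)/(2·6) ≡ 3/12. 12⁻¹ ≡ 18 (mod 43) since 12·18 = 216 ≡ 1, so λ ≡ 3·18 ≡ 11.
  x = λ² - 40 - 40 = 121 - 80 ≡ 41; y = λ·(40 - 41) - 6 ≡ 26. → (41, 26)
add G: (41, 26) + (26, 1). λ = (1 - 26)/(26 - 41) ≡ 18/28 mod 43. 28⁻¹ ≡ 20 (mod 43) since 28·20 = 560 ≡ 1, so λ ≡ 16.
  x = λ² - 41 - 26 = 256 - 67 ≡ 17; y = λ·(41 - 17) - 26 ≡ 14. → (17, 14)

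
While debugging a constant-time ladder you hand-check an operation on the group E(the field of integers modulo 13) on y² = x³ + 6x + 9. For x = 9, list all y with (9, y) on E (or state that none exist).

5, 8

x³ + 6x + 9 = 792 ≡ 12 (mod 13).
Square roots of 12 mod 13: 5 and 8 (since 5² = 25 ≡ 12).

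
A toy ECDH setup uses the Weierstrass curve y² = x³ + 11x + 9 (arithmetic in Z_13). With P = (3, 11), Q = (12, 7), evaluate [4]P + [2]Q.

O

First 4P:
Repeated addition: build up to 4P.
2P: tangent at (3, 11): λ = (3·3² + 11)/(2·11) ≡ 12/9. 9⁻¹ ≡ 3 (mod 13), so λ ≡ 12·3 ≡ 10.
  x = λ² - 3 - 3 = 100 - 6 ≡ 3; y = λ·(3 - 3) - 11 ≡ 2. → (3, 2)
3P: (3, 2) + (3, 11): same x and y₁ ≡ -y₂, so the sum is O.
4P: O + (3, 11) = (3, 11) (identity).
4P = (3, 11).
Next 2Q:
Repeated addition: build up to 2Q.
2Q: tangent at (12, 7): λ = (3·12² + 11)/(2·7) ≡ 1/1. 1⁻¹ ≡ 1 (mod 13) since 1·1 = 1 ≡ 1, so λ ≡ 1·1 ≡ 1.
  x = λ² - 12 - 12 = 1 - 24 ≡ 3; y = λ·(12 - 3) - 7 ≡ 2. → (3, 2)
2Q = (3, 2).
Finally 4P + 2Q:
(3, 11) + (3, 2): same x and y₁ ≡ -y₂, so the sum is O.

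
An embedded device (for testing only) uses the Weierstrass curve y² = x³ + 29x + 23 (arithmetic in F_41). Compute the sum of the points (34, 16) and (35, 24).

(34, 16) + (35, 24). λ = (24 - 16)/(35 - 34) ≡ 8/1 mod 41. 1⁻¹ ≡ 1 (mod 41) since 1·1 = 1 ≡ 1, so λ ≡ 8.
  x = λ² - 34 - 35 = 64 - 69 ≡ 36; y = λ·(34 - 36) - 16 ≡ 9. → (36, 9)

(36, 9)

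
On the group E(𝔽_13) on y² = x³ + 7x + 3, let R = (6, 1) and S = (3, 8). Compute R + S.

(8, 8)

(6, 1) + (3, 8). λ = (8 - 1)/(3 - 6) ≡ 7/10 mod 13. 10⁻¹ ≡ 4 (mod 13) since 10·4 = 40 ≡ 1, so λ ≡ 2.
  x = λ² - 6 - 3 = 4 - 9 ≡ 8; y = λ·(6 - 8) - 1 ≡ 8. → (8, 8)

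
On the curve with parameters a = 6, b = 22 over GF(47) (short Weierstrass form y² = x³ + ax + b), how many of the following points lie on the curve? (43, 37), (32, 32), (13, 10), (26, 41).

(43, 37): 37² ≡ 6, rhs ≡ 28 → off.
(32, 32): 32² ≡ 37, rhs ≡ 35 → off.
(13, 10): 10² ≡ 6, rhs ≡ 41 → off.
(26, 41): 41² ≡ 36, rhs ≡ 35 → off.

0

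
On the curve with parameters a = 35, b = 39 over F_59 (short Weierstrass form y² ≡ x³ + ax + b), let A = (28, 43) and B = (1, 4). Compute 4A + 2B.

(20, 19)

First 4A:
Double-and-add on 4 = (100)₂. Start with A = (28, 43) for the leading 1-bit.
double: tangent at (28, 43): λ = (3·28² + 35)/(2·43) ≡ 27/27. 27⁻¹ ≡ 35 (mod 59), so λ ≡ 27·35 ≡ 1.
  x = λ² - 28 - 28 = 1 - 56 ≡ 4; y = λ·(28 - 4) - 43 ≡ 40. → (4, 40)
double: tangent at (4, 40): λ = (3·4² + 35)/(2·40) ≡ 24/21. 21⁻¹ ≡ 45 (mod 59), so λ ≡ 24·45 ≡ 18.
  x = λ² - 4 - 4 = 324 - 8 ≡ 21; y = λ·(4 - 21) - 40 ≡ 8. → (21, 8)
4A = (21, 8).
Next 2B:
Repeated addition: build up to 2B.
2B: tangent at (1, 4): λ = (3·1² + 35)/(2·4) ≡ 38/8. 8⁻¹ ≡ 37 (mod 59) since 8·37 = 296 ≡ 1, so λ ≡ 38·37 ≡ 49.
  x = λ² - 1 - 1 = 2401 - 2 ≡ 39; y = λ·(1 - 39) - 4 ≡ 22. → (39, 22)
2B = (39, 22).
Finally 4A + 2B:
(21, 8) + (39, 22). λ = (22 - 8)/(39 - 21) ≡ 14/18 mod 59. 18⁻¹ ≡ 23 (mod 59), so λ ≡ 27.
  x = λ² - 21 - 39 = 729 - 60 ≡ 20; y = λ·(21 - 20) - 8 ≡ 19. → (20, 19)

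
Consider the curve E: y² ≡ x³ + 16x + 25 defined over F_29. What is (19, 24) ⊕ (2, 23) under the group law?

(19, 24) + (2, 23). λ = (23 - 24)/(2 - 19) ≡ 28/12 mod 29. 12⁻¹ ≡ 17 (mod 29), so λ ≡ 12.
  x = λ² - 19 - 2 = 144 - 21 ≡ 7; y = λ·(19 - 7) - 24 ≡ 4. → (7, 4)

(7, 4)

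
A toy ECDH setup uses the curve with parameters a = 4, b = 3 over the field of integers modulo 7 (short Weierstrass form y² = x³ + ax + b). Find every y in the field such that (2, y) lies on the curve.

none

x³ + 4x + 3 = 19 ≡ 5 (mod 7).
5 is a non-residue mod 7; no y exists.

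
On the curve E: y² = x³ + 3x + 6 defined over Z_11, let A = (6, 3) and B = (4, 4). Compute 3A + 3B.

First 3A:
Repeated addition: build up to 3A.
2A: tangent at (6, 3): λ = (3·6² + 3)/(2·3) ≡ 1/6. 6⁻¹ ≡ 2 (mod 11), so λ ≡ 1·2 ≡ 2.
  x = λ² - 6 - 6 = 4 - 12 ≡ 3; y = λ·(6 - 3) - 3 ≡ 3. → (3, 3)
3A: (3, 3) + (6, 3). λ = (3 - 3)/(6 - 3) ≡ 0/3 mod 11. 3⁻¹ ≡ 4 (mod 11) since 3·4 = 12 ≡ 1, so λ ≡ 0.
  x = λ² - 3 - 6 = 0 - 9 ≡ 2; y = λ·(3 - 2) - 3 ≡ 8. → (2, 8)
3A = (2, 8).
Next 3B:
Repeated addition: build up to 3B.
2B: tangent at (4, 4): λ = (3·4² + 3)/(2·4) ≡ 7/8. 8⁻¹ ≡ 7 (mod 11) since 8·7 = 56 ≡ 1, so λ ≡ 7·7 ≡ 5.
  x = λ² - 4 - 4 = 25 - 8 ≡ 6; y = λ·(4 - 6) - 4 ≡ 8. → (6, 8)
3B: (6, 8) + (4, 4). λ = (4 - 8)/(4 - 6) ≡ 7/9 mod 11. 9⁻¹ ≡ 5 (mod 11) since 9·5 = 45 ≡ 1, so λ ≡ 2.
  x = λ² - 6 - 4 = 4 - 10 ≡ 5; y = λ·(6 - 5) - 8 ≡ 5. → (5, 5)
3B = (5, 5).
Finally 3A + 3B:
(2, 8) + (5, 5). λ = (5 - 8)/(5 - 2) ≡ 8/3 mod 11. 3⁻¹ ≡ 4 (mod 11), so λ ≡ 10.
  x = λ² - 2 - 5 = 100 - 7 ≡ 5; y = λ·(2 - 5) - 8 ≡ 6. → (5, 6)

(5, 6)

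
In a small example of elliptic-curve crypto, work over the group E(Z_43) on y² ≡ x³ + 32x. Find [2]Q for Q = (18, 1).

tangent at (18, 1): λ = (3·18² + 32)/(2·1) ≡ 15/2. 2⁻¹ ≡ 22 (mod 43) since 2·22 = 44 ≡ 1, so λ ≡ 15·22 ≡ 29.
  x = λ² - 18 - 18 = 841 - 36 ≡ 31; y = λ·(18 - 31) - 1 ≡ 9. → (31, 9)

(31, 9)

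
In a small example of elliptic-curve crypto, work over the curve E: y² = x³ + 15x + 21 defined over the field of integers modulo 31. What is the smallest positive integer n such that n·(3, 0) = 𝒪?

2

2P: (3, 0) + (3, 0): same x and y₁ ≡ -y₂, so the sum is 𝒪.
2P = 𝒪, so the order is 2.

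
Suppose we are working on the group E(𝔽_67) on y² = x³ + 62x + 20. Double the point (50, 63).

tangent at (50, 63): λ = (3·50² + 62)/(2·63) ≡ 58/59. 59⁻¹ ≡ 25 (mod 67), so λ ≡ 58·25 ≡ 43.
  x = λ² - 50 - 50 = 1849 - 100 ≡ 7; y = λ·(50 - 7) - 63 ≡ 44. → (7, 44)

(7, 44)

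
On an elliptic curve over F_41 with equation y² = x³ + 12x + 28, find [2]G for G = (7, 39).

tangent at (7, 39): λ = (3·7² + 12)/(2·39) ≡ 36/37. 37⁻¹ ≡ 10 (mod 41) since 37·10 = 370 ≡ 1, so λ ≡ 36·10 ≡ 32.
  x = λ² - 7 - 7 = 1024 - 14 ≡ 26; y = λ·(7 - 26) - 39 ≡ 9. → (26, 9)

(26, 9)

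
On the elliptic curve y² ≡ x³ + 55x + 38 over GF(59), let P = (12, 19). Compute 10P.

Repeated addition: build up to 10P.
2P: tangent at (12, 19): λ = (3·12² + 55)/(2·19) ≡ 15/38. 38⁻¹ ≡ 14 (mod 59) since 38·14 = 532 ≡ 1, so λ ≡ 15·14 ≡ 33.
  x = λ² - 12 - 12 = 1089 - 24 ≡ 3; y = λ·(12 - 3) - 19 ≡ 42. → (3, 42)
3P: (3, 42) + (12, 19). λ = (19 - 42)/(12 - 3) ≡ 36/9 mod 59. 9⁻¹ ≡ 46 (mod 59), so λ ≡ 4.
  x = λ² - 3 - 12 = 16 - 15 ≡ 1; y = λ·(3 - 1) - 42 ≡ 25. → (1, 25)
4P: (1, 25) + (12, 19). λ = (19 - 25)/(12 - 1) ≡ 53/11 mod 59. 11⁻¹ ≡ 43 (mod 59), so λ ≡ 37.
  x = λ² - 1 - 12 = 1369 - 13 ≡ 58; y = λ·(1 - 58) - 25 ≡ 49. → (58, 49)
5P: (58, 49) + (12, 19). λ = (19 - 49)/(12 - 58) ≡ 29/13 mod 59. 13⁻¹ ≡ 50 (mod 59), so λ ≡ 34.
  x = λ² - 58 - 12 = 1156 - 70 ≡ 24; y = λ·(58 - 24) - 49 ≡ 45. → (24, 45)
6P: (24, 45) + (12, 19). λ = (19 - 45)/(12 - 24) ≡ 33/47 mod 59. 47⁻¹ ≡ 54 (mod 59) since 47·54 = 2538 ≡ 1, so λ ≡ 12.
  x = λ² - 24 - 12 = 144 - 36 ≡ 49; y = λ·(24 - 49) - 45 ≡ 9. → (49, 9)
7P: (49, 9) + (12, 19). λ = (19 - 9)/(12 - 49) ≡ 10/22 mod 59. 22⁻¹ ≡ 51 (mod 59), so λ ≡ 38.
  x = λ² - 49 - 12 = 1444 - 61 ≡ 26; y = λ·(49 - 26) - 9 ≡ 39. → (26, 39)
8P: (26, 39) + (12, 19). λ = (19 - 39)/(12 - 26) ≡ 39/45 mod 59. 45⁻¹ ≡ 21 (mod 59) since 45·21 = 945 ≡ 1, so λ ≡ 52.
  x = λ² - 26 - 12 = 2704 - 38 ≡ 11; y = λ·(26 - 11) - 39 ≡ 33. → (11, 33)
9P: (11, 33) + (12, 19). λ = (19 - 33)/(12 - 11) ≡ 45/1 mod 59. 1⁻¹ ≡ 1 (mod 59) since 1·1 = 1 ≡ 1, so λ ≡ 45.
  x = λ² - 11 - 12 = 2025 - 23 ≡ 55; y = λ·(11 - 55) - 33 ≡ 52. → (55, 52)
10P: (55, 52) + (12, 19). λ = (19 - 52)/(12 - 55) ≡ 26/16 mod 59. 16⁻¹ ≡ 48 (mod 59), so λ ≡ 9.
  x = λ² - 55 - 12 = 81 - 67 ≡ 14; y = λ·(55 - 14) - 52 ≡ 22. → (14, 22)

(14, 22)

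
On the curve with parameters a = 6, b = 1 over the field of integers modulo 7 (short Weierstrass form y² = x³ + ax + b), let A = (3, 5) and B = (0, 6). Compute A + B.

(3, 5) + (0, 6). λ = (6 - 5)/(0 - 3) ≡ 1/4 mod 7. 4⁻¹ ≡ 2 (mod 7), so λ ≡ 2.
  x = λ² - 3 - 0 = 4 - 3 ≡ 1; y = λ·(3 - 1) - 5 ≡ 6. → (1, 6)

(1, 6)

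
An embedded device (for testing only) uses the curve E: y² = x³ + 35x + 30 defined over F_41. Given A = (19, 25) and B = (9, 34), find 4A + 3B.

First 4A:
Double-and-add on 4 = (100)₂. Start with A = (19, 25) for the leading 1-bit.
double: tangent at (19, 25): λ = (3·19² + 35)/(2·25) ≡ 11/9. 9⁻¹ ≡ 32 (mod 41), so λ ≡ 11·32 ≡ 24.
  x = λ² - 19 - 19 = 576 - 38 ≡ 5; y = λ·(19 - 5) - 25 ≡ 24. → (5, 24)
double: tangent at (5, 24): λ = (3·5² + 35)/(2·24) ≡ 28/7. 7⁻¹ ≡ 6 (mod 41), so λ ≡ 28·6 ≡ 4.
  x = λ² - 5 - 5 = 16 - 10 ≡ 6; y = λ·(5 - 6) - 24 ≡ 13. → (6, 13)
4A = (6, 13).
Next 3B:
Repeated addition: build up to 3B.
2B: tangent at (9, 34): λ = (3·9² + 35)/(2·34) ≡ 32/27. 27⁻¹ ≡ 38 (mod 41), so λ ≡ 32·38 ≡ 27.
  x = λ² - 9 - 9 = 729 - 18 ≡ 14; y = λ·(9 - 14) - 34 ≡ 36. → (14, 36)
3B: (14, 36) + (9, 34). λ = (34 - 36)/(9 - 14) ≡ 39/36 mod 41. 36⁻¹ ≡ 8 (mod 41), so λ ≡ 25.
  x = λ² - 14 - 9 = 625 - 23 ≡ 28; y = λ·(14 - 28) - 36 ≡ 24. → (28, 24)
3B = (28, 24).
Finally 4A + 3B:
(6, 13) + (28, 24). λ = (24 - 13)/(28 - 6) ≡ 11/22 mod 41. 22⁻¹ ≡ 28 (mod 41) since 22·28 = 616 ≡ 1, so λ ≡ 21.
  x = λ² - 6 - 28 = 441 - 34 ≡ 38; y = λ·(6 - 38) - 13 ≡ 12. → (38, 12)

(38, 12)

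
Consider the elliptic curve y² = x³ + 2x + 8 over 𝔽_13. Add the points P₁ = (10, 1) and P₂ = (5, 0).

(10, 1) + (5, 0). λ = (0 - 1)/(5 - 10) ≡ 12/8 mod 13. 8⁻¹ ≡ 5 (mod 13) since 8·5 = 40 ≡ 1, so λ ≡ 8.
  x = λ² - 10 - 5 = 64 - 15 ≡ 10; y = λ·(10 - 10) - 1 ≡ 12. → (10, 12)

(10, 12)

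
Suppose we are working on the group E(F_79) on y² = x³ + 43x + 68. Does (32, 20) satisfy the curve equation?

y² = 20² ≡ 5; x³ + 43x + 68 = 34212 ≡ 5 (mod 79). 5 = 5.

yes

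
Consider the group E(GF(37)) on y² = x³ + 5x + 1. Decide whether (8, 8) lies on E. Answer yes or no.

y² = 8² ≡ 27; x³ + 5x + 1 = 553 ≡ 35 (mod 37). 27 ≠ 35.

no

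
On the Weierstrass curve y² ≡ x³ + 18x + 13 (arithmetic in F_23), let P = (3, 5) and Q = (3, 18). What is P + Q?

The two points share x = 3 and their y-coordinates satisfy 5 + 18 ≡ 0 (mod 23), so they are inverses. Their sum is 𝒪.

O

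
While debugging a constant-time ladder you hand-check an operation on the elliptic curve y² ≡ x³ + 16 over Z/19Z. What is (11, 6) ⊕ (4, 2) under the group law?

(11, 6) + (4, 2). λ = (2 - 6)/(4 - 11) ≡ 15/12 mod 19. 12⁻¹ ≡ 8 (mod 19) since 12·8 = 96 ≡ 1, so λ ≡ 6.
  x = λ² - 11 - 4 = 36 - 15 ≡ 2; y = λ·(11 - 2) - 6 ≡ 10. → (2, 10)

(2, 10)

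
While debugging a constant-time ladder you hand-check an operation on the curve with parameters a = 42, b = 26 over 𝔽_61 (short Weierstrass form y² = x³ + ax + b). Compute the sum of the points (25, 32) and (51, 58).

(25, 32) + (51, 58). λ = (58 - 32)/(51 - 25) ≡ 26/26 mod 61. 26⁻¹ ≡ 54 (mod 61) since 26·54 = 1404 ≡ 1, so λ ≡ 1.
  x = λ² - 25 - 51 = 1 - 76 ≡ 47; y = λ·(25 - 47) - 32 ≡ 7. → (47, 7)

(47, 7)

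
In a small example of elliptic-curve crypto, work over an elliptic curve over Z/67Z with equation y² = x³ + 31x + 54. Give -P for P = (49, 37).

(49, 30)

-(49, 37) = (49, -37 mod 67) = (49, 30).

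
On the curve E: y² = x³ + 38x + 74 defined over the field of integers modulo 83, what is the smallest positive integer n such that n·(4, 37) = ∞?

10

2P: tangent at (4, 37): λ = (3·4² + 38)/(2·37) ≡ 3/74. 74⁻¹ ≡ 46 (mod 83) since 74·46 = 3404 ≡ 1, so λ ≡ 3·46 ≡ 55.
  x = λ² - 4 - 4 = 3025 - 8 ≡ 29; y = λ·(4 - 29) - 37 ≡ 82. → (29, 82)
3P: (29, 82) + (4, 37). λ = (37 - 82)/(4 - 29) ≡ 38/58 mod 83. 58⁻¹ ≡ 73 (mod 83), so λ ≡ 35.
  x = λ² - 29 - 4 = 1225 - 33 ≡ 30; y = λ·(29 - 30) - 82 ≡ 49. → (30, 49)
4P: (30, 49) + (4, 37). λ = (37 - 49)/(4 - 30) ≡ 71/57 mod 83. 57⁻¹ ≡ 67 (mod 83), so λ ≡ 26.
  x = λ² - 30 - 4 = 676 - 34 ≡ 61; y = λ·(30 - 61) - 49 ≡ 58. → (61, 58)
5P: (61, 58) + (4, 37). λ = (37 - 58)/(4 - 61) ≡ 62/26 mod 83. 26⁻¹ ≡ 16 (mod 83), so λ ≡ 79.
  x = λ² - 61 - 4 = 6241 - 65 ≡ 34; y = λ·(61 - 34) - 58 ≡ 0. → (34, 0)
6P: (34, 0) + (4, 37). λ = (37 - 0)/(4 - 34) ≡ 37/53 mod 83. 53⁻¹ ≡ 47 (mod 83), so λ ≡ 79.
  x = λ² - 34 - 4 = 6241 - 38 ≡ 61; y = λ·(34 - 61) - 0 ≡ 25. → (61, 25)
7P: (61, 25) + (4, 37). λ = (37 - 25)/(4 - 61) ≡ 12/26 mod 83. 26⁻¹ ≡ 16 (mod 83), so λ ≡ 26.
  x = λ² - 61 - 4 = 676 - 65 ≡ 30; y = λ·(61 - 30) - 25 ≡ 34. → (30, 34)
8P: (30, 34) + (4, 37). λ = (37 - 34)/(4 - 30) ≡ 3/57 mod 83. 57⁻¹ ≡ 67 (mod 83), so λ ≡ 35.
  x = λ² - 30 - 4 = 1225 - 34 ≡ 29; y = λ·(30 - 29) - 34 ≡ 1. → (29, 1)
9P: (29, 1) + (4, 37). λ = (37 - 1)/(4 - 29) ≡ 36/58 mod 83. 58⁻¹ ≡ 73 (mod 83) since 58·73 = 4234 ≡ 1, so λ ≡ 55.
  x = λ² - 29 - 4 = 3025 - 33 ≡ 4; y = λ·(29 - 4) - 1 ≡ 46. → (4, 46)
10P: (4, 46) + (4, 37): same x and y₁ ≡ -y₂, so the sum is ∞.
10P = ∞, so the order is 10.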